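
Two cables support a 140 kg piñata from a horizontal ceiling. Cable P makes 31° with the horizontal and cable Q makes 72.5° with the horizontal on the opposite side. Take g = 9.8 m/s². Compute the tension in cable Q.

Weight W = 140 × 9.8 = 1372 N acts straight down.
Horizontal: T_P cos 31° = T_Q cos 72.5°  →  T_P = 0.3508 T_Q.
Vertical: T_P sin 31° + T_Q sin 72.5° = 1372.
Substituting the horizontal relation into the vertical equation gives 1.134 T_Q = 1372, so T_Q = 1209 N.

T_Q ≈ 1210 N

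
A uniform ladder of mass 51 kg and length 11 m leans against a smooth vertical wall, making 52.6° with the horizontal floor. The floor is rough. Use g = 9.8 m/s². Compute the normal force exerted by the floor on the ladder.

N_floor ≈ 500 N

ΣF_y = 0: N_floor = 51×9.8 = 499.8 N.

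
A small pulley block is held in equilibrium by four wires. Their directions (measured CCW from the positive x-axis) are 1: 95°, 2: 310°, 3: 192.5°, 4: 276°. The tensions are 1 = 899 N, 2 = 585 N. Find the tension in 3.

T_3 ≈ 345 N

Resolve: ΣF_x = 899 cos 95° + 585 cos 310° + T_3 cos 192.5° + T_4 cos 276° = 0.
        ΣF_y = 899 sin 95° + 585 sin 310° + T_3 sin 192.5° + T_4 sin 276° = 0.
The known terms sum to (297.7, 447.4) N, so -0.9763 T_3 + 0.1045 T_4 = -297.7 and -0.2164 T_3 − 0.9945 T_4 = -447.4.
Solving simultaneously: T_3 = 345 N, T_4 = 374.8 N.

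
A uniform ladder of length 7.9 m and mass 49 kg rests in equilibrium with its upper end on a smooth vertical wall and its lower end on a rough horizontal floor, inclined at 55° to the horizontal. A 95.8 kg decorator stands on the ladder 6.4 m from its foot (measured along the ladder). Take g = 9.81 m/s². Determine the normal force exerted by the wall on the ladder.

N_wall ≈ 701 N

Torques about the foot: N_wall · 7.9 sin 55° = 49×9.81×3.95 cos 55° + 95.8×9.81×6.4 cos 55° → N_wall = 701.4 N.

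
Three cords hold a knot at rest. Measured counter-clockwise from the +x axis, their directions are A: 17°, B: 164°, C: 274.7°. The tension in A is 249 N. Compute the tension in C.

Resolve: ΣF_x = 249 cos 17° + T_B cos 164° + T_C cos 274.7° = 0.
        ΣF_y = 249 sin 17° + T_B sin 164° + T_C sin 274.7° = 0.
The known terms sum to (238.1, 72.8) N, so -0.9613 T_B + 0.0819 T_C = -238.1 and 0.2756 T_B − 0.9966 T_C = -72.8.
Solving simultaneously: T_B = 260.1 N, T_C = 145 N.

T_C ≈ 145 N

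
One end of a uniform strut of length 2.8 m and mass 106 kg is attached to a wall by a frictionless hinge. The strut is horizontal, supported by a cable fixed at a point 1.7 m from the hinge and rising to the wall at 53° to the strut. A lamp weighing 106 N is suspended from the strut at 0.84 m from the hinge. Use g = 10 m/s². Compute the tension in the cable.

T ≈ 1160 N

Take torques about the hinge: T sin 53° · 1.7 = 106×10×1.4 + 106×0.84 = 1573 N·m.
So T = 1573 / (0.7986 × 1.7) = 1158.6 N.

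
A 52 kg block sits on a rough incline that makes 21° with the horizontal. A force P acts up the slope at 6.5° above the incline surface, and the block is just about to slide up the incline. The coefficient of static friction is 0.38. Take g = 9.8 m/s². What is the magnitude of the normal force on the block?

N ≈ 436 N

On the verge of sliding up the incline, friction equals μN and acts down the slope.
Perpendicular: N + P sin 6.5° = W cos 21° = 475.8 N.
Along incline: P cos 6.5° = W sin 21° + μN  with W sin 21° = 182.6 N.
Solving the pair for P and N: P = 350.6 N, N = 436.1 N (and f = μN = 165.7 N).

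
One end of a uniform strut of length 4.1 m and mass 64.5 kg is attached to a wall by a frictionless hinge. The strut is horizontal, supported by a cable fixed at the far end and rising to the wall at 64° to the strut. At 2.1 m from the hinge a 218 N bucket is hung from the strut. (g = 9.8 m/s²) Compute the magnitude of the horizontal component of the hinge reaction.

H_x ≈ 209 N

Take torques about the hinge: T sin 64° · 4.1 = 64.5×9.8×2.05 + 218×2.1 = 1753.6 N·m.
So T = 1753.6 / (0.8988 × 4.1) = 475.87 N.
ΣF_x = 0: H_x = T cos 64° = 208.61 N.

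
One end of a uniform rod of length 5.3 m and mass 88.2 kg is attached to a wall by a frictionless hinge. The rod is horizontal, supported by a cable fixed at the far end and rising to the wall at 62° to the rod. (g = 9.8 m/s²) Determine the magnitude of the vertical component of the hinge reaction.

Take torques about the hinge: T sin 62° · 5.3 = 88.2×9.8×2.65 = 2290.6 N·m.
So T = 2290.6 / (0.8829 × 5.3) = 489.47 N.
ΣF_y = 0: H_y = (88.2×9.8) − T sin 62° = 864.36 − 432.18 = 432.18 N.

|H_y| ≈ 432 N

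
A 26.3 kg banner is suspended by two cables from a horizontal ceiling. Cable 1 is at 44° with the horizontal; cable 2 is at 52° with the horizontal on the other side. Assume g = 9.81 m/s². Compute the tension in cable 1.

T_1 ≈ 160 N

Weight W = 26.3 × 9.81 = 258 N acts straight down.
Horizontal: T_1 cos 44° = T_2 cos 52°  →  T_2 = 1.168 T_1.
Vertical: T_1 sin 44° + T_2 sin 52° = 258.
Substituting the horizontal relation into the vertical equation gives 1.615 T_1 = 258, so T_1 = 159.7 N.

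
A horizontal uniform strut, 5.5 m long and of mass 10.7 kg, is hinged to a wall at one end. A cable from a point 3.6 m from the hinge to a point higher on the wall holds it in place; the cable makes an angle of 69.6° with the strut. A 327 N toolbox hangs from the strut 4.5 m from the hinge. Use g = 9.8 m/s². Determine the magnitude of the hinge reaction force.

|H| ≈ 191 N

Take torques about the hinge: T sin 69.6° · 3.6 = 10.7×9.8×2.75 + 327×4.5 = 1759.9 N·m.
So T = 1759.9 / (0.9373 × 3.6) = 521.56 N.
ΣF_x = 0: H_x = T cos 69.6° = 181.8 N.
ΣF_y = 0: H_y = (10.7×9.8 + 327) − T sin 69.6° = 431.86 − 488.85 = -56.991 N.
|H| = √(H_x² + H_y²) = √((181.8)² + (-56.991)²) = 190.53 N.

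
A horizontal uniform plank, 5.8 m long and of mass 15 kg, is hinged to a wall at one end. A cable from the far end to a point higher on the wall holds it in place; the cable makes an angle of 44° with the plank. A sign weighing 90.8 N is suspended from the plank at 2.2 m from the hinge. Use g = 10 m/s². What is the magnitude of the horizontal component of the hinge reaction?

H_x ≈ 113 N

Take torques about the hinge: T sin 44° · 5.8 = 15×10×2.9 + 90.8×2.2 = 634.76 N·m.
So T = 634.76 / (0.6947 × 5.8) = 157.55 N.
ΣF_x = 0: H_x = T cos 44° = 113.33 N.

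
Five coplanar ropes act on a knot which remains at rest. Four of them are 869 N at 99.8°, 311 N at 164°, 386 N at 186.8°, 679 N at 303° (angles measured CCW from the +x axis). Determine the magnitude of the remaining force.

Sum the known components: ΣF_x = -460.3 N, ΣF_y = 326.9 N.
For equilibrium the remaining force must supply (−ΣF_x, −ΣF_y) = (460.3, -326.9) N.
Magnitude = √((460.3)² + (-326.9)²) = 564.6 N; direction = atan2(-326.9, 460.3) = 324.6°.

F ≈ 565 N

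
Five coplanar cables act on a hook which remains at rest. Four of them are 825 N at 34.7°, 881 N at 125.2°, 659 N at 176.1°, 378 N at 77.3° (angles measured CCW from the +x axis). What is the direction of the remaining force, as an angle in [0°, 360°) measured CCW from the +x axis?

θ ≈ 284°

Sum the known components: ΣF_x = -403.9 N, ΣF_y = 1603 N.
For equilibrium the remaining force must supply (−ΣF_x, −ΣF_y) = (403.9, -1603) N.
Magnitude = √((403.9)² + (-1603)²) = 1653 N; direction = atan2(-1603, 403.9) = 284.1°.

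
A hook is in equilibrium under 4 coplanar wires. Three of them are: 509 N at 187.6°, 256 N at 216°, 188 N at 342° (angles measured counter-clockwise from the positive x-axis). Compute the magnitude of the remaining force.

F ≈ 600 N

Sum the known components: ΣF_x = -532.8 N, ΣF_y = -275.9 N.
For equilibrium the remaining force must supply (−ΣF_x, −ΣF_y) = (532.8, 275.9) N.
Magnitude = √((532.8)² + (275.9)²) = 600 N; direction = atan2(275.9, 532.8) = 27.4°.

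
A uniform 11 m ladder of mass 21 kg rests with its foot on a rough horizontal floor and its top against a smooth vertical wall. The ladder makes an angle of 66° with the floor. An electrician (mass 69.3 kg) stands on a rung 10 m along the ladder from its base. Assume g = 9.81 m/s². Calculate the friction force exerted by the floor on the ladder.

Torques about the foot: N_wall · 11 sin 66° = 21×9.81×5.5 cos 66° + 69.3×9.81×10 cos 66° → N_wall = 321.03 N.
ΣF_x = 0: f_floor = N_wall = 321.03 N.

f ≈ 321 N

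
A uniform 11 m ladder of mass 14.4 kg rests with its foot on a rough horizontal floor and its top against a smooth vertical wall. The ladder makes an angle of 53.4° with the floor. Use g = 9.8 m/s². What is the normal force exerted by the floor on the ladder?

N_floor ≈ 141 N

ΣF_y = 0: N_floor = 14.4×9.8 = 141.12 N.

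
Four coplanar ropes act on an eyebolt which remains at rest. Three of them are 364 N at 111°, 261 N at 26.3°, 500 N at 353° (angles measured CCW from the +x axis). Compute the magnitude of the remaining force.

F ≈ 718 N

Sum the known components: ΣF_x = 599.8 N, ΣF_y = 394.5 N.
For equilibrium the remaining force must supply (−ΣF_x, −ΣF_y) = (-599.8, -394.5) N.
Magnitude = √((-599.8)² + (-394.5)²) = 717.9 N; direction = atan2(-394.5, -599.8) = 213.3°.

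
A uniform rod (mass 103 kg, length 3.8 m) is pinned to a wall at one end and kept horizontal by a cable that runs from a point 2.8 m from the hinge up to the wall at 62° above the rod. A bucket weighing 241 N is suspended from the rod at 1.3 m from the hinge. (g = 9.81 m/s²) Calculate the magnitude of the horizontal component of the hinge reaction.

Take torques about the hinge: T sin 62° · 2.8 = 103×9.81×1.9 + 241×1.3 = 2233.1 N·m.
So T = 2233.1 / (0.8829 × 2.8) = 903.27 N.
ΣF_x = 0: H_x = T cos 62° = 424.06 N.

H_x ≈ 424 N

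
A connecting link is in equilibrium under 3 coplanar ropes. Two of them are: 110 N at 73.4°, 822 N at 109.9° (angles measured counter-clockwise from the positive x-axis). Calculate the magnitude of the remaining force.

Sum the known components: ΣF_x = -248.4 N, ΣF_y = 878.3 N.
For equilibrium the remaining force must supply (−ΣF_x, −ΣF_y) = (248.4, -878.3) N.
Magnitude = √((248.4)² + (-878.3)²) = 912.8 N; direction = atan2(-878.3, 248.4) = 285.8°.

F ≈ 913 N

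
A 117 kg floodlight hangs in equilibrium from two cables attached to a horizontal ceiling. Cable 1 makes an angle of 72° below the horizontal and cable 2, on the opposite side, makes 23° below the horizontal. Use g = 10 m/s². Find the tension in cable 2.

T_2 ≈ 363 N

Weight W = 117 × 10 = 1170 N acts straight down.
Horizontal: T_1 cos 72° = T_2 cos 23°  →  T_1 = 2.979 T_2.
Vertical: T_1 sin 72° + T_2 sin 23° = 1170.
Substituting the horizontal relation into the vertical equation gives 3.224 T_2 = 1170, so T_2 = 362.9 N.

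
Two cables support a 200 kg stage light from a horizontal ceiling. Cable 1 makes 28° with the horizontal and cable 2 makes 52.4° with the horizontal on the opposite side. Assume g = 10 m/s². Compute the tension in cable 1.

T_1 ≈ 1240 N

Weight W = 200 × 10 = 2000 N acts straight down.
Horizontal: T_1 cos 28° = T_2 cos 52.4°  →  T_2 = 1.447 T_1.
Vertical: T_1 sin 28° + T_2 sin 52.4° = 2000.
Substituting the horizontal relation into the vertical equation gives 1.616 T_1 = 2000, so T_1 = 1238 N.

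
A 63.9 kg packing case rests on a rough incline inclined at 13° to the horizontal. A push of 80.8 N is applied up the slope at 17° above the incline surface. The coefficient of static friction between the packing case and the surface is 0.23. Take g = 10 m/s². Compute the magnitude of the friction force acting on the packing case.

f ≈ 66.5 N

Axes along / perpendicular to the incline. W sin 13° = 143.7 N down-slope; W cos 13° = 622.6 N into the surface.
Perpendicular: N = W cos 13° − P sin 17° = 622.6 − 23.62 = 599 N.
Along incline: P cos 17° + f = W sin 13° (friction acts up-slope) → f = 143.7 − 77.27 = 66.47 N.
|f| = 66.47 N ≤ μN = 137.8 N, so the packing case is indeed static.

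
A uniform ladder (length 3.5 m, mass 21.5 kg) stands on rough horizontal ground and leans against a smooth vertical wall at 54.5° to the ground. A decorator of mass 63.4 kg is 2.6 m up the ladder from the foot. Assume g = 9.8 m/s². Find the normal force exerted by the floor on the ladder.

N_floor ≈ 832 N

ΣF_y = 0: N_floor = 21.5×9.8 + 63.4×9.8 = 832.02 N.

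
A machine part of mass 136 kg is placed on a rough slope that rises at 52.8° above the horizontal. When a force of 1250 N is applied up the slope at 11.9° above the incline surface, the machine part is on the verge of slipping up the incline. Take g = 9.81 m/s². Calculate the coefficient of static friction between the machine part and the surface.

μ ≈ 0.292

On the verge of sliding up the incline, friction is at its maximum μN and acts down the slope.
Perpendicular to incline: N = W cos 52.8° − P sin 11.9° = 806.6 − 257.8 = 548.9 N.
Along incline: P cos 11.9° − μN = W sin 52.8° → μ = −(W sin 52.8° − P cos 11.9°) / N = 0.2923.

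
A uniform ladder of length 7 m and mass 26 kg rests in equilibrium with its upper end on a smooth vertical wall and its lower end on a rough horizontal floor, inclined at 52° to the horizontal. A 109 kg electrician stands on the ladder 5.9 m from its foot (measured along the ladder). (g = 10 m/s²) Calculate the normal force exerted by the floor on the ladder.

N_floor ≈ 1350 N

ΣF_y = 0: N_floor = 26×10 + 109×10 = 1350 N.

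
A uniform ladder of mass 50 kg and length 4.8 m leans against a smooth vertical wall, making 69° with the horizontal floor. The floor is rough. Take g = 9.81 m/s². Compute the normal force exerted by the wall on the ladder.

N_wall ≈ 94.1 N

Torques about the foot: N_wall · 4.8 sin 69° = 50×9.81×2.4 cos 69° → N_wall = 94.143 N.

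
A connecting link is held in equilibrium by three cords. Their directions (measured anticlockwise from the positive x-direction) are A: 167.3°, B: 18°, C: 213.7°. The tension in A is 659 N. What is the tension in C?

Resolve: ΣF_x = 659 cos 167.3° + T_B cos 18° + T_C cos 213.7° = 0.
        ΣF_y = 659 sin 167.3° + T_B sin 18° + T_C sin 213.7° = 0.
The known terms sum to (-642.9, 144.9) N, so 0.9511 T_B − 0.8320 T_C = 642.9 and 0.3090 T_B − 0.5548 T_C = -144.9.
Solving simultaneously: T_B = 1764 N, T_C = 1243 N.

T_C ≈ 1240 N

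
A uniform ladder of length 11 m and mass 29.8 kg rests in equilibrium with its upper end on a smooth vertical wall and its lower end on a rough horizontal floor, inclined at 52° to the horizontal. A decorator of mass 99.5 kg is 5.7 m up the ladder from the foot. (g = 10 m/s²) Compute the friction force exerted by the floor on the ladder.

f ≈ 519 N

Torques about the foot: N_wall · 11 sin 52° = 29.8×10×5.5 cos 52° + 99.5×10×5.7 cos 52° → N_wall = 519.24 N.
ΣF_x = 0: f_floor = N_wall = 519.24 N.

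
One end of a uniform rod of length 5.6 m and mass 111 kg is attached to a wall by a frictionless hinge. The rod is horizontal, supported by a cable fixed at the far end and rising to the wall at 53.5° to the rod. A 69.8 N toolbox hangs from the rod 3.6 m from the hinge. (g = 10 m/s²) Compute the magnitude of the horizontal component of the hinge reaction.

H_x ≈ 444 N

Take torques about the hinge: T sin 53.5° · 5.6 = 111×10×2.8 + 69.8×3.6 = 3359.3 N·m.
So T = 3359.3 / (0.8039 × 5.6) = 746.24 N.
ΣF_x = 0: H_x = T cos 53.5° = 443.88 N.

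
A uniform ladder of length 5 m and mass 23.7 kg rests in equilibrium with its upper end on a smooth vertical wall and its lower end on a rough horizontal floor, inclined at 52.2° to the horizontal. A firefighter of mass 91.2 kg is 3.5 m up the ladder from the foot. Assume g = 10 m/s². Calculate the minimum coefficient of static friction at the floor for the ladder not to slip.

μ_min ≈ 0.511

ΣF_y = 0: N_floor = 23.7×10 + 91.2×10 = 1149 N.
Torques about the foot: N_wall · 5 sin 52.2° = 23.7×10×2.5 cos 52.2° + 91.2×10×3.5 cos 52.2° → N_wall = 587.11 N.
ΣF_x = 0: f_floor = N_wall = 587.11 N.
μ_min = f_floor / N_floor = 587.11 / 1149 = 0.511.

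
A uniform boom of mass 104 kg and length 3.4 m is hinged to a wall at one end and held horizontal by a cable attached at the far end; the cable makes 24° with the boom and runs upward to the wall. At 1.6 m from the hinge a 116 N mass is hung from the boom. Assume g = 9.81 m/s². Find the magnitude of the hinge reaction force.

Take torques about the hinge: T sin 24° · 3.4 = 104×9.81×1.7 + 116×1.6 = 1920 N·m.
So T = 1920 / (0.4067 × 3.4) = 1388.4 N.
ΣF_x = 0: H_x = T cos 24° = 1268.4 N.
ΣF_y = 0: H_y = (104×9.81 + 116) − T sin 24° = 1136.2 − 564.71 = 571.53 N.
|H| = √(H_x² + H_y²) = √((1268.4)² + (571.53)²) = 1391.2 N.

|H| ≈ 1390 N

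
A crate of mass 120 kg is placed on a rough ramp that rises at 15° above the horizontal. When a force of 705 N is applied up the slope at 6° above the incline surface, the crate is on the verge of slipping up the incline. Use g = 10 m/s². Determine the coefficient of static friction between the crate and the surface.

On the verge of sliding up the incline, friction is at its maximum μN and acts down the slope.
Perpendicular to incline: N = W cos 15° − P sin 6° = 1159 − 73.69 = 1085 N.
Along incline: P cos 6° − μN = W sin 15° → μ = −(W sin 15° − P cos 6°) / N = 0.3598.

μ ≈ 0.360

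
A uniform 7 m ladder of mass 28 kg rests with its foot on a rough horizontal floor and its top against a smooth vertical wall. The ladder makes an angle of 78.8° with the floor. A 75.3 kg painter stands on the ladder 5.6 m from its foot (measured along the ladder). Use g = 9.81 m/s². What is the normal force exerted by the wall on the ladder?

N_wall ≈ 144 N

Torques about the foot: N_wall · 7 sin 78.8° = 28×9.81×3.5 cos 78.8° + 75.3×9.81×5.6 cos 78.8° → N_wall = 144.21 N.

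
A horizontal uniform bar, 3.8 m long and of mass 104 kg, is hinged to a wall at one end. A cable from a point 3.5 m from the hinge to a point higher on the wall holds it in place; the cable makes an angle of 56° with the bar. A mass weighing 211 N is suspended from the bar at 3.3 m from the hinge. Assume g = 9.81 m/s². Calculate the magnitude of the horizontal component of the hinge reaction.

H_x ≈ 508 N

Take torques about the hinge: T sin 56° · 3.5 = 104×9.81×1.9 + 211×3.3 = 2634.8 N·m.
So T = 2634.8 / (0.8290 × 3.5) = 908.03 N.
ΣF_x = 0: H_x = T cos 56° = 507.76 N.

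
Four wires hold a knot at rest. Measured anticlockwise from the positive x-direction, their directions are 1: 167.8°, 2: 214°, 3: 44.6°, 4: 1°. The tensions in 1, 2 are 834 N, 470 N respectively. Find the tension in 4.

Resolve: ΣF_x = 834 cos 167.8° + 470 cos 214° + T_3 cos 44.6° + T_4 cos 1° = 0.
        ΣF_y = 834 sin 167.8° + 470 sin 214° + T_3 sin 44.6° + T_4 sin 1° = 0.
The known terms sum to (-1205, -86.58) N, so 0.7120 T_3 + 0.9998 T_4 = 1205 and 0.7022 T_3 + 0.0175 T_4 = 86.58.
Solving simultaneously: T_3 = 95.03 N, T_4 = 1137 N.

T_4 ≈ 1140 N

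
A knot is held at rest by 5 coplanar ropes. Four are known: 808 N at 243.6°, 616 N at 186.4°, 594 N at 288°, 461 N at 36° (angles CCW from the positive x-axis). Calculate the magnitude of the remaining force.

F ≈ 1160 N

Sum the known components: ΣF_x = -414.9 N, ΣF_y = -1086 N.
For equilibrium the remaining force must supply (−ΣF_x, −ΣF_y) = (414.9, 1086) N.
Magnitude = √((414.9)² + (1086)²) = 1163 N; direction = atan2(1086, 414.9) = 69.1°.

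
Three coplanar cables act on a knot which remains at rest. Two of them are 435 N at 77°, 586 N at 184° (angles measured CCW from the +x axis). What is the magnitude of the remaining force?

Sum the known components: ΣF_x = -486.7 N, ΣF_y = 383 N.
For equilibrium the remaining force must supply (−ΣF_x, −ΣF_y) = (486.7, -383) N.
Magnitude = √((486.7)² + (-383)²) = 619.3 N; direction = atan2(-383, 486.7) = 321.8°.

F ≈ 619 N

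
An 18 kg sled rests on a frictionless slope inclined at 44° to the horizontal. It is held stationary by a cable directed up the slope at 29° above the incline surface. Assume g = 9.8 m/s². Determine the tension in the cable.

T ≈ 140 N

Take axes along and perpendicular to the incline. Weight components: W sin 44° = 122.5 N down-slope, W cos 44° = 126.9 N into the surface.
Along incline: T cos 29° = W sin 44° → T = 140.1 N.
Perpendicular: N = W cos 44° − T sin 29° = 58.97 N.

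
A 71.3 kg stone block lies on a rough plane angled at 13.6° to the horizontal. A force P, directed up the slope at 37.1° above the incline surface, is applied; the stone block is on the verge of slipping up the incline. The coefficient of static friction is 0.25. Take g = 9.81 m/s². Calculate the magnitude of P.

P ≈ 353 N

On the verge of sliding up the incline, friction equals μN and acts down the slope.
Perpendicular: N + P sin 37.1° = W cos 13.6° = 679.8 N.
Along incline: P cos 37.1° = W sin 13.6° + μN  with W sin 13.6° = 164.5 N.
Solving the pair for P and N: P = 352.6 N, N = 467.1 N (and f = μN = 116.8 N).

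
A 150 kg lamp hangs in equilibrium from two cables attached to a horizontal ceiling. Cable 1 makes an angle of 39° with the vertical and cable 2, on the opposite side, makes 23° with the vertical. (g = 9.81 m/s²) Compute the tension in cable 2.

Angles from the horizontal: cable 1 is 90° − 39° = 51°, cable 2 is 90° − 23° = 67°.
Weight W = 150 × 9.81 = 1472 N acts straight down.
Horizontal: T_1 cos 51° = T_2 cos 67°  →  T_1 = 0.6209 T_2.
Vertical: T_1 sin 51° + T_2 sin 67° = 1472.
Substituting the horizontal relation into the vertical equation gives 1.403 T_2 = 1472, so T_2 = 1049 N.

T_2 ≈ 1050 N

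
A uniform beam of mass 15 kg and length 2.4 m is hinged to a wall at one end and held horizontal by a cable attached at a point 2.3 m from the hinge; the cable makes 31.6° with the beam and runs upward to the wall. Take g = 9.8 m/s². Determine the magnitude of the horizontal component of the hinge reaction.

H_x ≈ 125 N

Take torques about the hinge: T sin 31.6° · 2.3 = 15×9.8×1.2 = 176.4 N·m.
So T = 176.4 / (0.5240 × 2.3) = 146.37 N.
ΣF_x = 0: H_x = T cos 31.6° = 124.67 N.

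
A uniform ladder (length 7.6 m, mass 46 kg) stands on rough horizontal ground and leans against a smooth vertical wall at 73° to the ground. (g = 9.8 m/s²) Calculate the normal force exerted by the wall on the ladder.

Torques about the foot: N_wall · 7.6 sin 73° = 46×9.8×3.8 cos 73° → N_wall = 68.912 N.

N_wall ≈ 68.9 N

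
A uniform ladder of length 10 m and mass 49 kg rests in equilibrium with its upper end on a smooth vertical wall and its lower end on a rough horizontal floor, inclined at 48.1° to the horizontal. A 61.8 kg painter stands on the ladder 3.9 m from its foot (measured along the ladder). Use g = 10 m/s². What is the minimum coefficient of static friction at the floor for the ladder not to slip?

ΣF_y = 0: N_floor = 49×10 + 61.8×10 = 1108 N.
Torques about the foot: N_wall · 10 sin 48.1° = 49×10×5 cos 48.1° + 61.8×10×3.9 cos 48.1° → N_wall = 436.08 N.
ΣF_x = 0: f_floor = N_wall = 436.08 N.
μ_min = f_floor / N_floor = 436.08 / 1108 = 0.3936.

μ_min ≈ 0.394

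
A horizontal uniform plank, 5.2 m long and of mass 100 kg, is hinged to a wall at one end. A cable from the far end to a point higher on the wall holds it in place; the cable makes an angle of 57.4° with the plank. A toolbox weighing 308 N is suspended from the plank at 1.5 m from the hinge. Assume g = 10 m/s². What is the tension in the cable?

T ≈ 699 N

Take torques about the hinge: T sin 57.4° · 5.2 = 100×10×2.6 + 308×1.5 = 3062 N·m.
So T = 3062 / (0.8425 × 5.2) = 698.97 N.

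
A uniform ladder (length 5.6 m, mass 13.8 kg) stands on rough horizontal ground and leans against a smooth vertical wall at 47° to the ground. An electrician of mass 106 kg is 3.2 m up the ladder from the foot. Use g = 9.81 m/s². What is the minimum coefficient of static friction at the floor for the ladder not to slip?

μ_min ≈ 0.525

ΣF_y = 0: N_floor = 13.8×9.81 + 106×9.81 = 1175.2 N.
Torques about the foot: N_wall · 5.6 sin 47° = 13.8×9.81×2.8 cos 47° + 106×9.81×3.2 cos 47° → N_wall = 617.23 N.
ΣF_x = 0: f_floor = N_wall = 617.23 N.
μ_min = f_floor / N_floor = 617.23 / 1175.2 = 0.5252.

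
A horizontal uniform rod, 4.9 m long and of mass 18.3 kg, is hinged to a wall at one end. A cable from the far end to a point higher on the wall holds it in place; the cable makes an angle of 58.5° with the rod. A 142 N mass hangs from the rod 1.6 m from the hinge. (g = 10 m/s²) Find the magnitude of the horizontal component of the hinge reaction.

H_x ≈ 84.5 N

Take torques about the hinge: T sin 58.5° · 4.9 = 18.3×10×2.45 + 142×1.6 = 675.55 N·m.
So T = 675.55 / (0.8526 × 4.9) = 161.69 N.
ΣF_x = 0: H_x = T cos 58.5° = 84.485 N.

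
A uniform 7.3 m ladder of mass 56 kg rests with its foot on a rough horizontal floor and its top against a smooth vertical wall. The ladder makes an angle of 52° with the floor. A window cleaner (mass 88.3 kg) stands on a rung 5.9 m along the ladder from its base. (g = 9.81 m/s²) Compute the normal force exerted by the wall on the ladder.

N_wall ≈ 762 N

Torques about the foot: N_wall · 7.3 sin 52° = 56×9.81×3.65 cos 52° + 88.3×9.81×5.9 cos 52° → N_wall = 761.58 N.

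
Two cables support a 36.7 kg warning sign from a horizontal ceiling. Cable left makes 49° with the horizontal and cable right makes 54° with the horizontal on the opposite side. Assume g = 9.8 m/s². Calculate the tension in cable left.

Weight W = 36.7 × 9.8 = 359.7 N acts straight down.
Horizontal: T_left cos 49° = T_right cos 54°  →  T_right = 1.116 T_left.
Vertical: T_left sin 49° + T_right sin 54° = 359.7.
Substituting the horizontal relation into the vertical equation gives 1.658 T_left = 359.7, so T_left = 217 N.

T_left ≈ 217 N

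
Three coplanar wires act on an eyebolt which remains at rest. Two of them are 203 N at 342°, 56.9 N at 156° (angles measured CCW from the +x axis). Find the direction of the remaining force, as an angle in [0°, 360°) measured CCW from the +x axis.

θ ≈ 164°

Sum the known components: ΣF_x = 141.1 N, ΣF_y = -39.59 N.
For equilibrium the remaining force must supply (−ΣF_x, −ΣF_y) = (-141.1, 39.59) N.
Magnitude = √((-141.1)² + (39.59)²) = 146.5 N; direction = atan2(39.59, -141.1) = 164.3°.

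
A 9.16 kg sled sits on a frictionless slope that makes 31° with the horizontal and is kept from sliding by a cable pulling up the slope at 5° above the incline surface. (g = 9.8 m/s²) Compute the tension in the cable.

Take axes along and perpendicular to the incline. Weight components: W sin 31° = 46.23 N down-slope, W cos 31° = 76.95 N into the surface.
Along incline: T cos 5° = W sin 31° → T = 46.41 N.
Perpendicular: N = W cos 31° − T sin 5° = 72.9 N.

T ≈ 46.4 N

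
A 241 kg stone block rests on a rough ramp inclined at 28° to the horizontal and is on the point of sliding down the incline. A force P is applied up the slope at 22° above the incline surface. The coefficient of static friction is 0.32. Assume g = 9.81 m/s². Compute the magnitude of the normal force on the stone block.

N ≈ 1880 N

On the verge of sliding down the incline, friction equals μN and acts up the slope.
Perpendicular: N + P sin 22° = W cos 28° = 2087 N.
Along incline: P cos 22° + μN = W sin 28° with W sin 28° = 1110 N.
Solving the pair for P and N: P = 547.4 N, N = 1882 N (and f = μN = 602.4 N).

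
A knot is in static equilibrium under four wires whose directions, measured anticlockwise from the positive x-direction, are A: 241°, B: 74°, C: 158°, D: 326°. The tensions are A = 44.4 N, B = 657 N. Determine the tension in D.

Resolve: ΣF_x = 44.4 cos 241° + 657 cos 74° + T_C cos 158° + T_D cos 326° = 0.
        ΣF_y = 44.4 sin 241° + 657 sin 74° + T_C sin 158° + T_D sin 326° = 0.
The known terms sum to (159.6, 592.7) N, so -0.9272 T_C + 0.8290 T_D = -159.6 and 0.3746 T_C − 0.5592 T_D = -592.7.
Solving simultaneously: T_C = 2793 N, T_D = 2931 N.

T_D ≈ 2930 N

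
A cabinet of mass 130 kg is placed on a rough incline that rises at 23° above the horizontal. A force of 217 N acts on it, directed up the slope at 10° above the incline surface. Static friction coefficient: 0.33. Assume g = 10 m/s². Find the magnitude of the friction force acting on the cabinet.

f ≈ 294 N

Axes along / perpendicular to the incline. W sin 23° = 508 N down-slope; W cos 23° = 1197 N into the surface.
Perpendicular: N = W cos 23° − P sin 10° = 1197 − 37.68 = 1159 N.
Along incline: P cos 10° + f = W sin 23° (friction acts up-slope) → f = 508 − 213.7 = 294.2 N.
|f| = 294.2 N ≤ μN = 382.5 N, so the cabinet is indeed static.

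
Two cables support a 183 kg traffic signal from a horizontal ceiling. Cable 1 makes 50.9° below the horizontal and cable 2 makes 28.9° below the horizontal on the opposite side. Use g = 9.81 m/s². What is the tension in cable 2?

Weight W = 183 × 9.81 = 1795 N acts straight down.
Horizontal: T_1 cos 50.9° = T_2 cos 28.9°  →  T_1 = 1.388 T_2.
Vertical: T_1 sin 50.9° + T_2 sin 28.9° = 1795.
Substituting the horizontal relation into the vertical equation gives 1.561 T_2 = 1795, so T_2 = 1150 N.

T_2 ≈ 1150 N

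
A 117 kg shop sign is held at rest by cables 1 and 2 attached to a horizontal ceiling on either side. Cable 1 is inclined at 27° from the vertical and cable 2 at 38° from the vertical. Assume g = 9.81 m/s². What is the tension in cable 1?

T_1 ≈ 780 N

Angles from the horizontal: cable 1 is 90° − 27° = 63°, cable 2 is 90° − 38° = 52°.
Weight W = 117 × 9.81 = 1148 N acts straight down.
Horizontal: T_1 cos 63° = T_2 cos 52°  →  T_2 = 0.7374 T_1.
Vertical: T_1 sin 63° + T_2 sin 52° = 1148.
Substituting the horizontal relation into the vertical equation gives 1.472 T_1 = 1148, so T_1 = 779.7 N.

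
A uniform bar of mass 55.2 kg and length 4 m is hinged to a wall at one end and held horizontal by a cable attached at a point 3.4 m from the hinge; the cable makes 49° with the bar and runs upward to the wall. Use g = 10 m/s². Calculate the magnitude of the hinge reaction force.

|H| ≈ 362 N

Take torques about the hinge: T sin 49° · 3.4 = 55.2×10×2 = 1104 N·m.
So T = 1104 / (0.7547 × 3.4) = 430.24 N.
ΣF_x = 0: H_x = T cos 49° = 282.26 N.
ΣF_y = 0: H_y = (55.2×10) − T sin 49° = 552 − 324.71 = 227.29 N.
|H| = √(H_x² + H_y²) = √((282.26)² + (227.29)²) = 362.4 N.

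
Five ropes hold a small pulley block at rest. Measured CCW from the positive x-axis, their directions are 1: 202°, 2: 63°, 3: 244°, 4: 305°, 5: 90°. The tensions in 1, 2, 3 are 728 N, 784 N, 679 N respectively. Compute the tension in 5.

Resolve: ΣF_x = 728 cos 202° + 784 cos 63° + 679 cos 244° + T_4 cos 305° + T_5 cos 90° = 0.
        ΣF_y = 728 sin 202° + 784 sin 63° + 679 sin 244° + T_4 sin 305° + T_5 sin 90° = 0.
The known terms sum to (-616.7, -184.4) N, so 0.5736 T_4 + 0.0000 T_5 = 616.7 and -0.8192 T_4 + 1.0000 T_5 = 184.4.
Solving simultaneously: T_4 = 1075 N, T_5 = 1065 N.

T_5 ≈ 1070 N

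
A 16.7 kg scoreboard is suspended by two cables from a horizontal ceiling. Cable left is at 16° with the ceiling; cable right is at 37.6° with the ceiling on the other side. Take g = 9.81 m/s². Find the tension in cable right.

T_right ≈ 196 N

Weight W = 16.7 × 9.81 = 163.8 N acts straight down.
Horizontal: T_left cos 16° = T_right cos 37.6°  →  T_left = 0.8242 T_right.
Vertical: T_left sin 16° + T_right sin 37.6° = 163.8.
Substituting the horizontal relation into the vertical equation gives 0.8373 T_right = 163.8, so T_right = 195.7 N.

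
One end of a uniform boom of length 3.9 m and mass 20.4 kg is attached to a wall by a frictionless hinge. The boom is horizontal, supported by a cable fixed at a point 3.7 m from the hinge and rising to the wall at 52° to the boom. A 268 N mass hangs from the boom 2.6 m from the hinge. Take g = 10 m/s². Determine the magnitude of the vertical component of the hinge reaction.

|H_y| ≈ 176 N

Take torques about the hinge: T sin 52° · 3.7 = 20.4×10×1.95 + 268×2.6 = 1094.6 N·m.
So T = 1094.6 / (0.7880 × 3.7) = 375.42 N.
ΣF_y = 0: H_y = (20.4×10 + 268) − T sin 52° = 472 − 295.84 = 176.16 N.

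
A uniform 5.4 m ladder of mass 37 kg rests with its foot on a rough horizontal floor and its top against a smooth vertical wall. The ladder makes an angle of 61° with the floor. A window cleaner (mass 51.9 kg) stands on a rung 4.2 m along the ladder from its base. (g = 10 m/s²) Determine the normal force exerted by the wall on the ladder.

N_wall ≈ 326 N

Torques about the foot: N_wall · 5.4 sin 61° = 37×10×2.7 cos 61° + 51.9×10×4.2 cos 61° → N_wall = 326.3 N.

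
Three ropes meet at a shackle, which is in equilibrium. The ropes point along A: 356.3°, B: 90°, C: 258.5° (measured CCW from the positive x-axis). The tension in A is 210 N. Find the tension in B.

T_B ≈ 1040 N

Resolve: ΣF_x = 210 cos 356.3° + T_B cos 90° + T_C cos 258.5° = 0.
        ΣF_y = 210 sin 356.3° + T_B sin 90° + T_C sin 258.5° = 0.
The known terms sum to (209.6, -13.55) N, so 0.0000 T_B − 0.1994 T_C = -209.6 and 1.0000 T_B − 0.9799 T_C = 13.55.
Solving simultaneously: T_B = 1044 N, T_C = 1051 N.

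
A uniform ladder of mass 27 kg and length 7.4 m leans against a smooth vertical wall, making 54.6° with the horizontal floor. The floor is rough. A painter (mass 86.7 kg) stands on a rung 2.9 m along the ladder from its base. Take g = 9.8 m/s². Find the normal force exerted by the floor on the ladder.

ΣF_y = 0: N_floor = 27×9.8 + 86.7×9.8 = 1114.3 N.

N_floor ≈ 1110 N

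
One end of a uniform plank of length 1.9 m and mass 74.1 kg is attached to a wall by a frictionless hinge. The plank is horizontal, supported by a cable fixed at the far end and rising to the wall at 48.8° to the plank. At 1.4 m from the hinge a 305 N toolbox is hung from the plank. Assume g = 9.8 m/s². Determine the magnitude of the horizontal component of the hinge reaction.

Take torques about the hinge: T sin 48.8° · 1.9 = 74.1×9.8×0.95 + 305×1.4 = 1116.9 N·m.
So T = 1116.9 / (0.7524 × 1.9) = 781.25 N.
ΣF_x = 0: H_x = T cos 48.8° = 514.6 N.

H_x ≈ 515 N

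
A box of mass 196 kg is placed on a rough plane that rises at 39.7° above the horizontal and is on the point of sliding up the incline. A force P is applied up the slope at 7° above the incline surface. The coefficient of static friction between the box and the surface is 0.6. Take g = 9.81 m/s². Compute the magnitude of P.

P ≈ 1990 N

On the verge of sliding up the incline, friction equals μN and acts down the slope.
Perpendicular: N + P sin 7° = W cos 39.7° = 1479 N.
Along incline: P cos 7° = W sin 39.7° + μN  with W sin 39.7° = 1228 N.
Solving the pair for P and N: P = 1985 N, N = 1237 N (and f = μN = 742.4 N).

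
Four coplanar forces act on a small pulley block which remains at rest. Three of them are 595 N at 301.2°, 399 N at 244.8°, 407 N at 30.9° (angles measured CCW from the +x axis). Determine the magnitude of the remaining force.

Sum the known components: ΣF_x = 487.6 N, ΣF_y = -661 N.
For equilibrium the remaining force must supply (−ΣF_x, −ΣF_y) = (-487.6, 661) N.
Magnitude = √((-487.6)² + (661)²) = 821.3 N; direction = atan2(661, -487.6) = 126.4°.

F ≈ 821 N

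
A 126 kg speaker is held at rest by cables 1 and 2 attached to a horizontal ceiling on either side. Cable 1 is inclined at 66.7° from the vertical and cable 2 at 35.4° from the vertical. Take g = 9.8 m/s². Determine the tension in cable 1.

Angles from the horizontal: cable 1 is 90° − 66.7° = 23.3°, cable 2 is 90° − 35.4° = 54.6°.
Weight W = 126 × 9.8 = 1235 N acts straight down.
Horizontal: T_1 cos 23.3° = T_2 cos 54.6°  →  T_2 = 1.585 T_1.
Vertical: T_1 sin 23.3° + T_2 sin 54.6° = 1235.
Substituting the horizontal relation into the vertical equation gives 1.688 T_1 = 1235, so T_1 = 731.5 N.

T_1 ≈ 732 N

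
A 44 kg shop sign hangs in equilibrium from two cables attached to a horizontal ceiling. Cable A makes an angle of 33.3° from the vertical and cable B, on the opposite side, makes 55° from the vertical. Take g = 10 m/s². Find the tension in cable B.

T_B ≈ 242 N

Angles from the horizontal: cable A is 90° − 33.3° = 56.7°, cable B is 90° − 55° = 35°.
Weight W = 44 × 10 = 440 N acts straight down.
Horizontal: T_A cos 56.7° = T_B cos 35°  →  T_A = 1.492 T_B.
Vertical: T_A sin 56.7° + T_B sin 35° = 440.
Substituting the horizontal relation into the vertical equation gives 1.821 T_B = 440, so T_B = 241.7 N.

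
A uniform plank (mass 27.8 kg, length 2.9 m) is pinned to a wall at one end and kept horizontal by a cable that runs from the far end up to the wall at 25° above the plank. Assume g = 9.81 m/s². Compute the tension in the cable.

T ≈ 323 N

Take torques about the hinge: T sin 25° · 2.9 = 27.8×9.81×1.45 = 395.44 N·m.
So T = 395.44 / (0.4226 × 2.9) = 322.65 N.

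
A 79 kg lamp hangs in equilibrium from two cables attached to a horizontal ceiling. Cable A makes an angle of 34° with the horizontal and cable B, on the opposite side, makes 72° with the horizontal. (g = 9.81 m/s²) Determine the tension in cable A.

T_A ≈ 249 N

Weight W = 79 × 9.81 = 775 N acts straight down.
Horizontal: T_A cos 34° = T_B cos 72°  →  T_B = 2.683 T_A.
Vertical: T_A sin 34° + T_B sin 72° = 775.
Substituting the horizontal relation into the vertical equation gives 3.111 T_A = 775, so T_A = 249.1 N.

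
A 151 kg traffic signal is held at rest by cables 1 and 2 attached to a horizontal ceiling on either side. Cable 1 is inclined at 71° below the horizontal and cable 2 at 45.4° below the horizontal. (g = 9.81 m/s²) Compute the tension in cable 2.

Weight W = 151 × 9.81 = 1481 N acts straight down.
Horizontal: T_1 cos 71° = T_2 cos 45.4°  →  T_1 = 2.157 T_2.
Vertical: T_1 sin 71° + T_2 sin 45.4° = 1481.
Substituting the horizontal relation into the vertical equation gives 2.751 T_2 = 1481, so T_2 = 538.4 N.

T_2 ≈ 538 N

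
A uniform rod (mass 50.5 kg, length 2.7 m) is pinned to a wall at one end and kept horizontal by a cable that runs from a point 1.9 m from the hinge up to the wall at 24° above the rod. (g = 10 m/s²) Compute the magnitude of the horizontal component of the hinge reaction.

H_x ≈ 806 N

Take torques about the hinge: T sin 24° · 1.9 = 50.5×10×1.35 = 681.75 N·m.
So T = 681.75 / (0.4067 × 1.9) = 882.18 N.
ΣF_x = 0: H_x = T cos 24° = 805.91 N.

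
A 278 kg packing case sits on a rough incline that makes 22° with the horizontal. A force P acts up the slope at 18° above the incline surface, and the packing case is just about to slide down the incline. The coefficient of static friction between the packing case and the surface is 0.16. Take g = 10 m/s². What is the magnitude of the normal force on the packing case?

On the verge of sliding down the incline, friction equals μN and acts up the slope.
Perpendicular: N + P sin 18° = W cos 22° = 2578 N.
Along incline: P cos 18° + μN = W sin 22° with W sin 22° = 1041 N.
Solving the pair for P and N: P = 697.6 N, N = 2362 N (and f = μN = 377.9 N).

N ≈ 2360 N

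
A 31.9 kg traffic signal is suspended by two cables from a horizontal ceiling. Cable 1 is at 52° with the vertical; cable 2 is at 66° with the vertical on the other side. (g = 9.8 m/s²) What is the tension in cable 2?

Angles from the horizontal: cable 1 is 90° − 52° = 38°, cable 2 is 90° − 66° = 24°.
Weight W = 31.9 × 9.8 = 312.6 N acts straight down.
Horizontal: T_1 cos 38° = T_2 cos 24°  →  T_1 = 1.159 T_2.
Vertical: T_1 sin 38° + T_2 sin 24° = 312.6.
Substituting the horizontal relation into the vertical equation gives 1.12 T_2 = 312.6, so T_2 = 279 N.

T_2 ≈ 279 N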